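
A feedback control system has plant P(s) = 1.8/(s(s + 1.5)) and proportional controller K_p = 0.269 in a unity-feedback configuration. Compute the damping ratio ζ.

The closed-loop denominator is s(s+1.5) + 0.269·1.8 = s² + 1.5s + 0.4842.
So ω_n² = 0.4842 ⇒ ω_n = 0.6958 rad/s, and ζ = 1.5/(2ω_n) = 1.08.

ζ = 1.08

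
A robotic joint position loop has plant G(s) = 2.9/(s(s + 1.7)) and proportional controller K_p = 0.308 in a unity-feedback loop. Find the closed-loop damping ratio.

ζ = 0.899

With unity feedback the closed-loop characteristic equation is s² + 1.7s + 0.308·2.9 = s² + 1.7s + 0.8932 = 0.
So ω_n² = 0.8932 ⇒ ω_n = 0.9451 rad/s, and ζ = 1.7/(2ω_n) = 0.899.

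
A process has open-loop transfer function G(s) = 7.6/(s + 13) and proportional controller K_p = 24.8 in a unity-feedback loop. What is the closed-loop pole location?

Closed-loop transfer function: T(s) = K_p·G(s)/(1 + K_p·G(s)) = 188.5/(s + 13 + 188.5) = 188.5/(s + 201.5).
The closed-loop pole is at s = −201.5.

s = -201.5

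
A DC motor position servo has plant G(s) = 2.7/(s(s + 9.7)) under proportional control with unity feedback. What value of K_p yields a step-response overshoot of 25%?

K_p = 53.5

From %OS = 100·exp(−πζ/√(1−ζ²)) = 25%, ζ = −ln(0.25)/√(π²+ln²(0.25)) = 0.4037.
Characteristic equation s² + 9.7s + 2.7K_p = 0 gives ζ = 9.7/(2√(2.7K_p)).
Setting ζ = 0.4037: √(2.7K_p) = 9.7/(2·0.4037) = 12.01, so K_p = 144.3/2.7 = 53.5.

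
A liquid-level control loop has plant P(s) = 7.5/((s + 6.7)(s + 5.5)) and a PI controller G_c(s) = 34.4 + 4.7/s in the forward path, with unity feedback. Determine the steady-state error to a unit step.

The open loop G_c(s)P(s) has a pole at the origin (type 1), so the static position error constant is infinite and e_ss = 1/(1+∞) = 0.

0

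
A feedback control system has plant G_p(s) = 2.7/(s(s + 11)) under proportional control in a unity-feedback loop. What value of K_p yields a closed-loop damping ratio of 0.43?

Closed-loop characteristic equation: s² + 11s + K_p·2.7 = 0.
So ω_n = √(2.7K_p) and 2ζω_n = 11, giving ζ = 11/(2√(2.7K_p)).
Setting ζ = 0.43: √(2.7K_p) = 11/(2·0.43) = 12.79, so K_p = 163.6/2.7 = 60.6.

K_p = 60.6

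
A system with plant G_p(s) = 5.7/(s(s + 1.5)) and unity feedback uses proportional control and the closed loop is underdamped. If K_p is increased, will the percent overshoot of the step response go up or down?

increase

ζ = 1.5/(2√(5.7K_p)) decreases as K_p grows; lower damping means more overshoot.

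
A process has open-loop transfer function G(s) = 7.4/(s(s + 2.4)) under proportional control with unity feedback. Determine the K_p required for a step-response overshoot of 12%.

From %OS = 100·exp(−πζ/√(1−ζ²)) = 12%, ζ = −ln(0.12)/√(π²+ln²(0.12)) = 0.5594.
Characteristic equation s² + 2.4s + 7.4K_p = 0 gives ζ = 2.4/(2√(7.4K_p)).
Setting ζ = 0.5594: √(7.4K_p) = 2.4/(2·0.5594) = 2.145, so K_p = 4.601/7.4 = 0.622.

K_p = 0.622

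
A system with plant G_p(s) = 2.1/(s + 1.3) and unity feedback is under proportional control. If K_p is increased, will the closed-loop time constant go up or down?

decrease

Closed-loop pole is at s = −(1.3+K_p·2.1); larger K_p moves it further left, so τ = 1/(1.3+K_p·2.1) decreases.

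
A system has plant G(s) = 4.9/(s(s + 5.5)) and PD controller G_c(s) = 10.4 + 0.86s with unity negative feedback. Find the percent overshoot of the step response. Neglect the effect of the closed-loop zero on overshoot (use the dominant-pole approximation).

Forward path: (10.4 + 0.86s)·4.9/(s(s+5.5)). The closed-loop characteristic equation is s² + (5.5 + 4.9·0.86)s + 4.9·10.4 = 0.
That is s² + 9.714s + 50.96 = 0, so ω_n = 7.139 rad/s and ζ = 9.714/(2·7.139) = 0.6804.
%OS = 100·exp(−πζ/√(1−ζ²)) = 5.41%.

5.41%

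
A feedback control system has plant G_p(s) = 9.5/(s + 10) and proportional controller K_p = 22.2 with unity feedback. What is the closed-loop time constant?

Closed-loop transfer function: T(s) = K_p·G_p(s)/(1 + K_p·G_p(s)) = 210.9/(s + 10 + 210.9) = 210.9/(s + 220.9).
Time constant τ = 1/220.9 = 0.00453 s.

τ = 0.00453 s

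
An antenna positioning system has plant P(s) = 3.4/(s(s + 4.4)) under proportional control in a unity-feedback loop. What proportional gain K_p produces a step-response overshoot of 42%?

From %OS = 100·exp(−πζ/√(1−ζ²)) = 42%, ζ = −ln(0.42)/√(π²+ln²(0.42)) = 0.2662.
Characteristic equation s² + 4.4s + 3.4K_p = 0 gives ζ = 4.4/(2√(3.4K_p)).
Setting ζ = 0.2662: √(3.4K_p) = 4.4/(2·0.2662) = 8.265, so K_p = 68.32/3.4 = 20.1.

K_p = 20.1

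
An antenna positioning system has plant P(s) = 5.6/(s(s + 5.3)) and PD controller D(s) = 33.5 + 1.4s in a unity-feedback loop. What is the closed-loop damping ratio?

ζ = 0.48

Forward path: (33.5 + 1.4s)·5.6/(s(s+5.3)). The closed-loop characteristic equation is s² + (5.3 + 5.6·1.4)s + 5.6·33.5 = 0.
That is s² + 13.14s + 187.6 = 0, so ω_n = 13.7 rad/s and ζ = 13.14/(2·13.7) = 0.4797.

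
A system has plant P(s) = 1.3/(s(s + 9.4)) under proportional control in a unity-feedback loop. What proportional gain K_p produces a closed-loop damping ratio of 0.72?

Closed-loop characteristic equation: s² + 9.4s + K_p·1.3 = 0.
So ω_n = √(1.3K_p) and 2ζω_n = 9.4, giving ζ = 9.4/(2√(1.3K_p)).
Setting ζ = 0.72: √(1.3K_p) = 9.4/(2·0.72) = 6.528, so K_p = 42.61/1.3 = 32.8.

K_p = 32.8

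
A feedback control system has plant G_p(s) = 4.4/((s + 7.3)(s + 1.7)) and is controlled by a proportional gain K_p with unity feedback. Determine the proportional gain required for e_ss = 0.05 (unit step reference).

K_p = 53.6

Steady-state error for a unit step on this type-0 loop is 1/(1 + K_p·G_p(0)).
G_p(0) = 0.3546. Require 1/(1 + K_p·0.3546) = 0.05, so 1 + 0.3546·K_p = 20.
K_p = (20 − 1)/0.3546 = 53.6.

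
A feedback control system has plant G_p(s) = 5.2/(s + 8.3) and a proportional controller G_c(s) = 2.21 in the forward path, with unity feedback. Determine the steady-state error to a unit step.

The loop is type 0. Static position error constant K_pos = G_c(0)·G_p(0) = 2.21·0.6265 = 1.385.
Steady-state error to a unit step: e_ss = 1/(1+K_pos) = 1/2.385 = 0.419.

0.419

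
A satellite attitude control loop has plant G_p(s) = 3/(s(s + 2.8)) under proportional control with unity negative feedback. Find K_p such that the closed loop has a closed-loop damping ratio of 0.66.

Closed-loop characteristic equation: s² + 2.8s + K_p·3 = 0.
So ω_n = √(3K_p) and 2ζω_n = 2.8, giving ζ = 2.8/(2√(3K_p)).
Setting ζ = 0.66: √(3K_p) = 2.8/(2·0.66) = 2.121, so K_p = 4.5/3 = 1.5.

K_p = 1.5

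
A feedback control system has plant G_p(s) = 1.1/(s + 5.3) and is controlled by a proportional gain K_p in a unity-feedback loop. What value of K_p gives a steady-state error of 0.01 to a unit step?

Steady-state error for a unit step on this type-0 loop is 1/(1 + K_p·G_p(0)).
G_p(0) = 0.2075. Require 1/(1 + K_p·0.2075) = 0.01, so 1 + 0.2075·K_p = 100.
K_p = (100 − 1)/0.2075 = 477.

K_p = 477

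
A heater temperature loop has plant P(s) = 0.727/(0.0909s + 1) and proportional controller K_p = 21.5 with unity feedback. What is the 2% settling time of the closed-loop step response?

Closed loop: T(s) = K_p·P/(1+K_p·P) = 15.63/(0.0909s + 1 + 15.63), with pole at s = −(1 + 15.63)/0.0909 = −183.
τ = 1/183 = 0.005466 s, so 2% settling time ≈ 4τ = 0.0219 s.

T_s ≈ 0.0219 s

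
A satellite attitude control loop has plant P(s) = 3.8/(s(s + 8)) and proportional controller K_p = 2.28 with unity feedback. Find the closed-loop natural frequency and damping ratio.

With unity feedback the closed-loop characteristic equation is s² + 8s + 2.28·3.8 = s² + 8s + 8.664 = 0.
So ω_n² = 8.664 ⇒ ω_n = 2.943 rad/s, and ζ = 8/(2ω_n) = 1.36.

ω_n = 2.94 rad/s, ζ = 1.36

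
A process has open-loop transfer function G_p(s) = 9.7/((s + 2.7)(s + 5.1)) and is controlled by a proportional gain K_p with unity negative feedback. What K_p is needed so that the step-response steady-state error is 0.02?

K_p = 69.6

The loop is type 0, so e_ss(step) = 1/(1 + K_pos) with K_pos = K_p·G_p(0).
G_p(0) = 0.7044. Require 1/(1 + K_p·0.7044) = 0.02, so 1 + 0.7044·K_p = 50.
K_p = (50 − 1)/0.7044 = 69.6.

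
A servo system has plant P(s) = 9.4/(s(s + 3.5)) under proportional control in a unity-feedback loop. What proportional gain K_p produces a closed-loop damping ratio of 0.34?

K_p = 2.82

Closed-loop characteristic equation: s² + 3.5s + K_p·9.4 = 0.
So ω_n = √(9.4K_p) and 2ζω_n = 3.5, giving ζ = 3.5/(2√(9.4K_p)).
Setting ζ = 0.34: √(9.4K_p) = 3.5/(2·0.34) = 5.147, so K_p = 26.49/9.4 = 2.82.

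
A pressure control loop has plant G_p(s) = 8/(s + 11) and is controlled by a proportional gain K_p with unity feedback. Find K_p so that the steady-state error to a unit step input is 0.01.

Steady-state error for a unit step on this type-0 loop is 1/(1 + K_p·G_p(0)).
G_p(0) = 0.7273. Require 1/(1 + K_p·0.7273) = 0.01, so 1 + 0.7273·K_p = 100.
K_p = (100 − 1)/0.7273 = 136.

K_p = 136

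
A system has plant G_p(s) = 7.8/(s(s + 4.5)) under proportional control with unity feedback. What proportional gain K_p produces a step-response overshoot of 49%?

K_p = 13.2

From %OS = 100·exp(−πζ/√(1−ζ²)) = 49%, ζ = −ln(0.49)/√(π²+ln²(0.49)) = 0.2214.
Characteristic equation s² + 4.5s + 7.8K_p = 0 gives ζ = 4.5/(2√(7.8K_p)).
Setting ζ = 0.2214: √(7.8K_p) = 4.5/(2·0.2214) = 10.16, so K_p = 103.3/7.8 = 13.2.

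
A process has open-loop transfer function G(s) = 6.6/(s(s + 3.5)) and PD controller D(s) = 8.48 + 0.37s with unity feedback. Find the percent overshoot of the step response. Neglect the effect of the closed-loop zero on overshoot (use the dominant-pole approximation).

Forward path: (8.48 + 0.37s)·6.6/(s(s+3.5)). The closed-loop characteristic equation is s² + (3.5 + 6.6·0.37)s + 6.6·8.48 = 0.
That is s² + 5.942s + 55.97 = 0, so ω_n = 7.481 rad/s and ζ = 5.942/(2·7.481) = 0.3971.
%OS = 100·exp(−πζ/√(1−ζ²)) = 25.7%.

25.7%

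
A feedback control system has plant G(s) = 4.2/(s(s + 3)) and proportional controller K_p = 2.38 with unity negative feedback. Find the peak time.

From 1 + K_pG(s) = 0: s² + 3s + 9.996 = 0 ⇒ ω_n = 3.162, ζ = 0.4744.
Damped frequency ω_d = ω_n√(1−ζ²) = 2.783 rad/s, so peak time T_p = π/ω_d = 1.13 s.

T_p = 1.13 s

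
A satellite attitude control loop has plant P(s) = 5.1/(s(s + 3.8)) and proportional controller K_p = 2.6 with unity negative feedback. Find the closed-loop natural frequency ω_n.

ω_n = 3.64 rad/s

With unity feedback the closed-loop characteristic equation is s² + 3.8s + 2.6·5.1 = s² + 3.8s + 13.26 = 0.
Matching s² + 2ζω_n s + ω_n²: ω_n = √13.26 = 3.641 rad/s and 2ζω_n = 3.8, so ζ = 3.8/(2·3.641) = 0.522.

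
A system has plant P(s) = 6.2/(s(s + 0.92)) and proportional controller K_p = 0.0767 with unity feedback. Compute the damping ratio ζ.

The closed-loop denominator is s(s+0.92) + 0.0767·6.2 = s² + 0.92s + 0.4755.
Matching s² + 2ζω_n s + ω_n²: ω_n = √0.4755 = 0.6896 rad/s and 2ζω_n = 0.92, so ζ = 0.92/(2·0.6896) = 0.667.

ζ = 0.667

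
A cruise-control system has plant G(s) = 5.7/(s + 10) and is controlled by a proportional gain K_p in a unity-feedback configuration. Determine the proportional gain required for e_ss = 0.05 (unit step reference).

K_p = 33.3

For a type-0 loop with proportional control, e_ss = 1/(1 + K_p·G(0)).
G(0) = 0.57. Require 1/(1 + K_p·0.57) = 0.05, so 1 + 0.57·K_p = 20.
K_p = (20 − 1)/0.57 = 33.3.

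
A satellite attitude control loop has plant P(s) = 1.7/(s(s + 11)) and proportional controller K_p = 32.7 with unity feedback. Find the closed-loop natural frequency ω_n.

The closed-loop denominator is s(s+11) + 32.7·1.7 = s² + 11s + 55.59.
So ω_n² = 55.59 ⇒ ω_n = 7.456 rad/s, and ζ = 11/(2ω_n) = 0.738.

ω_n = 7.46 rad/s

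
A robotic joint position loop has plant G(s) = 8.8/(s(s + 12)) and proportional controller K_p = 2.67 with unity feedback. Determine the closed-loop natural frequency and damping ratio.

With unity feedback the closed-loop characteristic equation is s² + 12s + 2.67·8.8 = s² + 12s + 23.5 = 0.
Matching s² + 2ζω_n s + ω_n²: ω_n = √23.5 = 4.847 rad/s and 2ζω_n = 12, so ζ = 12/(2·4.847) = 1.24.

ω_n = 4.85 rad/s, ζ = 1.24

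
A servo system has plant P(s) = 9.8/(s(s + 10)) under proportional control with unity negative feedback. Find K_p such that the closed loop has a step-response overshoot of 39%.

K_p = 30.9

From %OS = 100·exp(−πζ/√(1−ζ²)) = 39%, ζ = −ln(0.39)/√(π²+ln²(0.39)) = 0.2871.
Characteristic equation s² + 10s + 9.8K_p = 0 gives ζ = 10/(2√(9.8K_p)).
Setting ζ = 0.2871: √(9.8K_p) = 10/(2·0.2871) = 17.42, so K_p = 303.3/9.8 = 30.9.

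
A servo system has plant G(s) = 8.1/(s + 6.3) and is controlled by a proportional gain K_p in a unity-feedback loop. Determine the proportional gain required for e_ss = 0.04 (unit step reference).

Steady-state error for a unit step on this type-0 loop is 1/(1 + K_p·G(0)).
G(0) = 1.286. Require 1/(1 + K_p·1.286) = 0.04, so 1 + 1.286·K_p = 25.
K_p = (25 − 1)/1.286 = 18.7.

K_p = 18.7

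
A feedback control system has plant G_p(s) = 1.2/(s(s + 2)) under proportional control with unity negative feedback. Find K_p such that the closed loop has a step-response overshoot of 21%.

From %OS = 100·exp(−πζ/√(1−ζ²)) = 21%, ζ = −ln(0.21)/√(π²+ln²(0.21)) = 0.4449.
Characteristic equation s² + 2s + 1.2K_p = 0 gives ζ = 2/(2√(1.2K_p)).
Setting ζ = 0.4449: √(1.2K_p) = 2/(2·0.4449) = 2.248, so K_p = 5.052/1.2 = 4.21.

K_p = 4.21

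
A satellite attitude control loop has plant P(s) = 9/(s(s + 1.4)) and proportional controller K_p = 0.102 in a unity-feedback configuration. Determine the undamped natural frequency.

ω_n = 0.958 rad/s

With unity feedback the closed-loop characteristic equation is s² + 1.4s + 0.102·9 = s² + 1.4s + 0.918 = 0.
Matching s² + 2ζω_n s + ω_n²: ω_n = √0.918 = 0.9581 rad/s and 2ζω_n = 1.4, so ζ = 1.4/(2·0.9581) = 0.731.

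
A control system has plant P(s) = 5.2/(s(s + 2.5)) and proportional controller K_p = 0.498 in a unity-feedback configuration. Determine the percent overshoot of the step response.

Closed-loop characteristic equation: s² + 2.5s + 2.59 = 0, so ω_n = 1.609 rad/s and ζ = 2.5/(2·1.609) = 0.7768.
%OS = 100·exp(−πζ/√(1−ζ²)) = 100·exp(−π·0.7768/√0.3966) = 2.08%.

2.08%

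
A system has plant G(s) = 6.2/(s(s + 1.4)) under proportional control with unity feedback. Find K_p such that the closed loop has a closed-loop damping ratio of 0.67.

Closed-loop characteristic equation: s² + 1.4s + K_p·6.2 = 0.
So ω_n = √(6.2K_p) and 2ζω_n = 1.4, giving ζ = 1.4/(2√(6.2K_p)).
Setting ζ = 0.67: √(6.2K_p) = 1.4/(2·0.67) = 1.045, so K_p = 1.092/6.2 = 0.176.

K_p = 0.176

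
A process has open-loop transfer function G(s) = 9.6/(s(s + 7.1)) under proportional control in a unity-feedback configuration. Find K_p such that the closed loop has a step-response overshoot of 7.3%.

K_p = 3.2

From %OS = 100·exp(−πζ/√(1−ζ²)) = 7.3%, ζ = −ln(0.073)/√(π²+ln²(0.073)) = 0.6401.
Characteristic equation s² + 7.1s + 9.6K_p = 0 gives ζ = 7.1/(2√(9.6K_p)).
Setting ζ = 0.6401: √(9.6K_p) = 7.1/(2·0.6401) = 5.546, so K_p = 30.76/9.6 = 3.2.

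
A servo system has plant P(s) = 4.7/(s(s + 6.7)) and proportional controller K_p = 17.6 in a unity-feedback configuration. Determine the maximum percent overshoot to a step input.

28.8%

From 1 + K_pP(s) = 0: s² + 6.7s + 82.72 = 0 ⇒ ω_n = 9.095, ζ = 0.3683.
%OS = 100·exp(−πζ/√(1−ζ²)) = 100·exp(−π·0.3683/√0.8643) = 28.8%.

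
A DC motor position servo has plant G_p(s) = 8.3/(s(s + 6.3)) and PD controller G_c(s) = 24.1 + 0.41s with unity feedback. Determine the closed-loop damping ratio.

ζ = 0.343

Forward path: (24.1 + 0.41s)·8.3/(s(s+6.3)). The closed-loop characteristic equation is s² + (6.3 + 8.3·0.41)s + 8.3·24.1 = 0.
That is s² + 9.703s + 200 = 0, so ω_n = 14.14 rad/s and ζ = 9.703/(2·14.14) = 0.343.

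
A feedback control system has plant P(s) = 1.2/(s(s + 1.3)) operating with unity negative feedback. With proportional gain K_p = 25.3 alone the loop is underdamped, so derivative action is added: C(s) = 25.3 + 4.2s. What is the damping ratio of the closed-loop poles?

Forward path: (25.3 + 4.2s)·1.2/(s(s+1.3)). The closed-loop characteristic equation is s² + (1.3 + 1.2·4.2)s + 1.2·25.3 = 0.
That is s² + 6.34s + 30.36 = 0, so ω_n = 5.51 rad/s and ζ = 6.34/(2·5.51) = 0.5753.

ζ = 0.575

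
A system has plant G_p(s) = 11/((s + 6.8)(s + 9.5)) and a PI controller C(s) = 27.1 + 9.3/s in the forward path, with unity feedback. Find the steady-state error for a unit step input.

0

The open loop C(s)G_p(s) has a pole at the origin (type 1), so the static position error constant is infinite and e_ss = 1/(1+∞) = 0.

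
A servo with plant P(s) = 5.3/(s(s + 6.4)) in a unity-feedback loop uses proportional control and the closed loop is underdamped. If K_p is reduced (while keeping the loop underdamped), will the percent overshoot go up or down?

decrease

ζ = 6.4/(2√(5.3K_p)) rises as K_p falls; higher damping means less overshoot.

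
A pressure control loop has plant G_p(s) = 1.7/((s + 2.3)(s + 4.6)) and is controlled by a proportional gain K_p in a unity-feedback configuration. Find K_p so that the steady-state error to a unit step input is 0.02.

For a type-0 loop with proportional control, e_ss = 1/(1 + K_p·G_p(0)).
G_p(0) = 0.1607. Require 1/(1 + K_p·0.1607) = 0.02, so 1 + 0.1607·K_p = 50.
K_p = (50 − 1)/0.1607 = 305.

K_p = 305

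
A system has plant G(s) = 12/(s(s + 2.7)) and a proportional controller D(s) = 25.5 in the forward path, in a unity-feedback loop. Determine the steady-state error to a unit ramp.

The loop has one pole at the origin (type 1). Velocity error constant K_v = lim_{s→0} s·D(s)G(s) = 25.5·12/2.7 = 113.3.
Steady-state error to a unit ramp: e_ss = 1/K_v = 0.00882.

0.00882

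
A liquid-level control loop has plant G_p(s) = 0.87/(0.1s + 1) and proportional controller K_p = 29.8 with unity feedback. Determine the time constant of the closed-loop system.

τ = 0.00371 s

Closed loop: T(s) = K_p·G_p/(1+K_p·G_p) = 25.93/(0.1s + 1 + 25.93), with pole at s = −(1 + 25.93)/0.1 = −269.3.
Closed-loop time constant τ = 1/269.3 = 0.00371 s.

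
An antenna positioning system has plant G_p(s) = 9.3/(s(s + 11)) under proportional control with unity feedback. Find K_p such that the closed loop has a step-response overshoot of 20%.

K_p = 15.6

From %OS = 100·exp(−πζ/√(1−ζ²)) = 20%, ζ = −ln(0.2)/√(π²+ln²(0.2)) = 0.4559.
Characteristic equation s² + 11s + 9.3K_p = 0 gives ζ = 11/(2√(9.3K_p)).
Setting ζ = 0.4559: √(9.3K_p) = 11/(2·0.4559) = 12.06, so K_p = 145.5/9.3 = 15.6.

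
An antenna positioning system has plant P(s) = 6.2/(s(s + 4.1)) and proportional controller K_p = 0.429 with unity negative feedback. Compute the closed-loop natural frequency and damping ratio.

With unity feedback the closed-loop characteristic equation is s² + 4.1s + 0.429·6.2 = s² + 4.1s + 2.66 = 0.
Matching s² + 2ζω_n s + ω_n²: ω_n = √2.66 = 1.631 rad/s and 2ζω_n = 4.1, so ζ = 4.1/(2·1.631) = 1.26.

ω_n = 1.63 rad/s, ζ = 1.26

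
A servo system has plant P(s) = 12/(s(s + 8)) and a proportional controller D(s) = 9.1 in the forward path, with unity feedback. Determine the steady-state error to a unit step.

0

The open loop D(s)P(s) has a pole at the origin (type 1), so the static position error constant is infinite and e_ss = 1/(1+∞) = 0.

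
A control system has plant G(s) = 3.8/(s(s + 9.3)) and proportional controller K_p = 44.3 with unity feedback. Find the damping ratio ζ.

ζ = 0.358

With unity feedback the closed-loop characteristic equation is s² + 9.3s + 44.3·3.8 = s² + 9.3s + 168.3 = 0.
Matching s² + 2ζω_n s + ω_n²: ω_n = √168.3 = 12.97 rad/s and 2ζω_n = 9.3, so ζ = 9.3/(2·12.97) = 0.358.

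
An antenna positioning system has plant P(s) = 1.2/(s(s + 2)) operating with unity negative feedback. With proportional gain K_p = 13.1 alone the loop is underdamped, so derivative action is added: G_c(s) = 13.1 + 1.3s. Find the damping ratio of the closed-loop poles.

ζ = 0.449

Forward path: (13.1 + 1.3s)·1.2/(s(s+2)). The closed-loop characteristic equation is s² + (2 + 1.2·1.3)s + 1.2·13.1 = 0.
That is s² + 3.56s + 15.72 = 0, so ω_n = 3.965 rad/s and ζ = 3.56/(2·3.965) = 0.4489.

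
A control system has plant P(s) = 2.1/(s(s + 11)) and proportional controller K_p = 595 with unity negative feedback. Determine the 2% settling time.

T_s ≈ 0.727 s

From 1 + K_pP(s) = 0: s² + 11s + 1250 = 0 ⇒ ω_n = 35.35, ζ = 0.1556.
2% settling time T_s ≈ 4/(ζω_n) = 4/5.5 = 0.727 s.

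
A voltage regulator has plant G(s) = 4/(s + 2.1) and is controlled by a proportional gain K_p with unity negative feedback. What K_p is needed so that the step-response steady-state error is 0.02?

Steady-state error for a unit step on this type-0 loop is 1/(1 + K_p·G(0)).
G(0) = 1.905. Require 1/(1 + K_p·1.905) = 0.02, so 1 + 1.905·K_p = 50.
K_p = (50 − 1)/1.905 = 25.7.

K_p = 25.7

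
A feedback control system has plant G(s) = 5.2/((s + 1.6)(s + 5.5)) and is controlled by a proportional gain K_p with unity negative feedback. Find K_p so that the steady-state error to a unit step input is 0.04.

K_p = 40.6

Steady-state error for a unit step on this type-0 loop is 1/(1 + K_p·G(0)).
G(0) = 0.5909. Require 1/(1 + K_p·0.5909) = 0.04, so 1 + 0.5909·K_p = 25.
K_p = (25 − 1)/0.5909 = 40.6.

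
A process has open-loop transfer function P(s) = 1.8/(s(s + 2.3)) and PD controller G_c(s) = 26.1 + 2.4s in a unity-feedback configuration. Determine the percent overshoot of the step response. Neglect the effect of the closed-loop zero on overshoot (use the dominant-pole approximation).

Forward path: (26.1 + 2.4s)·1.8/(s(s+2.3)). The closed-loop characteristic equation is s² + (2.3 + 1.8·2.4)s + 1.8·26.1 = 0.
That is s² + 6.62s + 46.98 = 0, so ω_n = 6.854 rad/s and ζ = 6.62/(2·6.854) = 0.4829.
%OS = 100·exp(−πζ/√(1−ζ²)) = 17.7%.

17.7%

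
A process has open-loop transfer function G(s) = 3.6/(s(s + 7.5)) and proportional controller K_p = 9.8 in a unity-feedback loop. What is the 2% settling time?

The closed-loop denominator s² + 7.5s + 35.28 gives ω_n = √35.28 = 5.94 and ζ = 7.5/(2ω_n) = 0.6313.
2% settling time T_s ≈ 4/(ζω_n) = 4/3.75 = 1.07 s.

T_s ≈ 1.07 s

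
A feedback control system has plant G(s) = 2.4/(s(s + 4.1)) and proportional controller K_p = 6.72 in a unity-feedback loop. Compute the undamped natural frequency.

ω_n = 4.02 rad/s

The closed-loop denominator is s(s+4.1) + 6.72·2.4 = s² + 4.1s + 16.13.
Matching s² + 2ζω_n s + ω_n²: ω_n = √16.13 = 4.016 rad/s and 2ζω_n = 4.1, so ζ = 4.1/(2·4.016) = 0.51.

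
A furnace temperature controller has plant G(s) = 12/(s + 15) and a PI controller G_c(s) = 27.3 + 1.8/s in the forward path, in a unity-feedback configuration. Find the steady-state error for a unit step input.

0

The open loop G_c(s)G(s) has a pole at the origin (type 1), so the static position error constant is infinite and e_ss = 1/(1+∞) = 0.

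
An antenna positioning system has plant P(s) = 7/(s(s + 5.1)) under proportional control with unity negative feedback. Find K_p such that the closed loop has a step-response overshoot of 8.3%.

From %OS = 100·exp(−πζ/√(1−ζ²)) = 8.3%, ζ = −ln(0.083)/√(π²+ln²(0.083)) = 0.621.
Characteristic equation s² + 5.1s + 7K_p = 0 gives ζ = 5.1/(2√(7K_p)).
Setting ζ = 0.621: √(7K_p) = 5.1/(2·0.621) = 4.106, so K_p = 16.86/7 = 2.41.

K_p = 2.41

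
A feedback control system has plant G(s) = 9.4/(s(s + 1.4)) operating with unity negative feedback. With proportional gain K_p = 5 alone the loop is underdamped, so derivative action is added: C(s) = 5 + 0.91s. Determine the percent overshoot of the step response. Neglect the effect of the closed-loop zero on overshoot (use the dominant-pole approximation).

3.63%

Forward path: (5 + 0.91s)·9.4/(s(s+1.4)). The closed-loop characteristic equation is s² + (1.4 + 9.4·0.91)s + 9.4·5 = 0.
That is s² + 9.954s + 47 = 0, so ω_n = 6.856 rad/s and ζ = 9.954/(2·6.856) = 0.726.
%OS = 100·exp(−πζ/√(1−ζ²)) = 3.63%.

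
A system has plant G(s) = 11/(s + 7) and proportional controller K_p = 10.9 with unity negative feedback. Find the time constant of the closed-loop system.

Closed-loop transfer function: T(s) = K_p·G(s)/(1 + K_p·G(s)) = 119.9/(s + 7 + 119.9) = 119.9/(s + 126.9).
Time constant τ = 1/126.9 = 0.00788 s.

τ = 0.00788 s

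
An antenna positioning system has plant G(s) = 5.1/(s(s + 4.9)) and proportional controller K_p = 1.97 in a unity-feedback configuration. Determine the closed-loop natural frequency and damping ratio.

1 + K_p·G(s) = 0 gives s² + 4.9s + 10.05 = 0.
Matching s² + 2ζω_n s + ω_n²: ω_n = √10.05 = 3.17 rad/s and 2ζω_n = 4.9, so ζ = 4.9/(2·3.17) = 0.773.

ω_n = 3.17 rad/s, ζ = 0.773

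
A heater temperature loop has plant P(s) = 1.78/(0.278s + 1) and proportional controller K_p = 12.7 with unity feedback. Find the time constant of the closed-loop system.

τ = 0.0118 s

Closed loop: T(s) = K_p·P/(1+K_p·P) = 22.61/(0.278s + 1 + 22.61), with pole at s = −(1 + 22.61)/0.278 = −84.91.
Closed-loop time constant τ = 1/84.91 = 0.0118 s.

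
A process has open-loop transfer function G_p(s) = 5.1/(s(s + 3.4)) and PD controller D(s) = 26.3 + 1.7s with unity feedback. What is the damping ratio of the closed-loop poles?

ζ = 0.521

Forward path: (26.3 + 1.7s)·5.1/(s(s+3.4)). The closed-loop characteristic equation is s² + (3.4 + 5.1·1.7)s + 5.1·26.3 = 0.
That is s² + 12.07s + 134.1 = 0, so ω_n = 11.58 rad/s and ζ = 12.07/(2·11.58) = 0.5211.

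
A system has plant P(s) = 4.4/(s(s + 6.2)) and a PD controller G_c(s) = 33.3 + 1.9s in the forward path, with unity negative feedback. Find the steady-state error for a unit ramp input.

0.0423

The loop has one pole at the origin (type 1). Velocity error constant K_v = lim_{s→0} s·G_c(s)P(s) = 33.3·4.4/6.2 = 23.63.
Steady-state error to a unit ramp: e_ss = 1/K_v = 0.0423.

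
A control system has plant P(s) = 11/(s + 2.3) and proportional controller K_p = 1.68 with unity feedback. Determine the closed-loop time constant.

τ = 0.0481 s

Closed-loop transfer function: T(s) = K_p·P(s)/(1 + K_p·P(s)) = 18.48/(s + 2.3 + 18.48) = 18.48/(s + 20.78).
Time constant τ = 1/20.78 = 0.0481 s.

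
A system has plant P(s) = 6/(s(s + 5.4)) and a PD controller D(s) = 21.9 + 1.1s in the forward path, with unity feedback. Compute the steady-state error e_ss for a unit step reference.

The open loop D(s)P(s) has a pole at the origin (type 1), so the static position error constant is infinite and e_ss = 1/(1+∞) = 0.

0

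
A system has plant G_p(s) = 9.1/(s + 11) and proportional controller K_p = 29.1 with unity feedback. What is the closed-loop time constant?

τ = 0.00363 s

Closed-loop transfer function: T(s) = K_p·G_p(s)/(1 + K_p·G_p(s)) = 264.8/(s + 11 + 264.8) = 264.8/(s + 275.8).
Time constant τ = 1/275.8 = 0.00363 s.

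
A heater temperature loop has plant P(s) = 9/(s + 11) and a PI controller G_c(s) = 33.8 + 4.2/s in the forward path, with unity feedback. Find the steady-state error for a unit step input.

0

The open loop G_c(s)P(s) has a pole at the origin (type 1), so the static position error constant is infinite and e_ss = 1/(1+∞) = 0.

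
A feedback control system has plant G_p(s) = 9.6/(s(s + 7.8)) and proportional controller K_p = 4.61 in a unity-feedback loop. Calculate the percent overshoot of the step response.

10.3%

The closed-loop denominator s² + 7.8s + 44.26 gives ω_n = √44.26 = 6.653 and ζ = 7.8/(2ω_n) = 0.5862.
%OS = 100·exp(−πζ/√(1−ζ²)) = 100·exp(−π·0.5862/√0.6563) = 10.3%.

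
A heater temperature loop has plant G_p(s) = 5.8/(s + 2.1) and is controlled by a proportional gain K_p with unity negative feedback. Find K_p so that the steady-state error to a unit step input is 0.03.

For a type-0 loop with proportional control, e_ss = 1/(1 + K_p·G_p(0)).
G_p(0) = 2.762. Require 1/(1 + K_p·2.762) = 0.03, so 1 + 2.762·K_p = 33.33.
K_p = (33.33 − 1)/2.762 = 11.7.

K_p = 11.7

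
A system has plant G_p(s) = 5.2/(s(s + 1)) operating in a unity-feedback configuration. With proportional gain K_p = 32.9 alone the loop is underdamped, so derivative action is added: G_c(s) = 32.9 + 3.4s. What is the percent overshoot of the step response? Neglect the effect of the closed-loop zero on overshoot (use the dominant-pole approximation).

Forward path: (32.9 + 3.4s)·5.2/(s(s+1)). The closed-loop characteristic equation is s² + (1 + 5.2·3.4)s + 5.2·32.9 = 0.
That is s² + 18.68s + 171.1 = 0, so ω_n = 13.08 rad/s and ζ = 18.68/(2·13.08) = 0.7141.
%OS = 100·exp(−πζ/√(1−ζ²)) = 4.06%.

4.06%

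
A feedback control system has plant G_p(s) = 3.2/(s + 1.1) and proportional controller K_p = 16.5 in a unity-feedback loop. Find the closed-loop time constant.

τ = 0.0186 s

Closed-loop transfer function: T(s) = K_p·G_p(s)/(1 + K_p·G_p(s)) = 52.8/(s + 1.1 + 52.8) = 52.8/(s + 53.9).
Time constant τ = 1/53.9 = 0.0186 s.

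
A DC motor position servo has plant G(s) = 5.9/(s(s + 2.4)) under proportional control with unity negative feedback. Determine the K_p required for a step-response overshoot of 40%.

K_p = 3.11

From %OS = 100·exp(−πζ/√(1−ζ²)) = 40%, ζ = −ln(0.4)/√(π²+ln²(0.4)) = 0.28.
Characteristic equation s² + 2.4s + 5.9K_p = 0 gives ζ = 2.4/(2√(5.9K_p)).
Setting ζ = 0.28: √(5.9K_p) = 2.4/(2·0.28) = 4.286, so K_p = 18.37/5.9 = 3.11.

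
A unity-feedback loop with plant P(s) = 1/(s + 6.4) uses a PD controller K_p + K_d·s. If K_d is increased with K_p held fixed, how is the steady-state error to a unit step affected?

unchanged

K_d affects only the transient (the s-coefficient); the DC loop gain, and hence e_ss, depends only on K_p.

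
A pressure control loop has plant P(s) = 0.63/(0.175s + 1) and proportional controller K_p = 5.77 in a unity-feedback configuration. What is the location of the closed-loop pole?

s = -26.49

Closed loop: T(s) = K_p·P/(1+K_p·P) = 3.635/(0.175s + 1 + 3.635), with pole at s = −(1 + 3.635)/0.175 = −26.49.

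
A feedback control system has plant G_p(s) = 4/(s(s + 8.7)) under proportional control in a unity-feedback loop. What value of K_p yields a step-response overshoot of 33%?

From %OS = 100·exp(−πζ/√(1−ζ²)) = 33%, ζ = −ln(0.33)/√(π²+ln²(0.33)) = 0.3328.
Characteristic equation s² + 8.7s + 4K_p = 0 gives ζ = 8.7/(2√(4K_p)).
Setting ζ = 0.3328: √(4K_p) = 8.7/(2·0.3328) = 13.07, so K_p = 170.9/4 = 42.7.

K_p = 42.7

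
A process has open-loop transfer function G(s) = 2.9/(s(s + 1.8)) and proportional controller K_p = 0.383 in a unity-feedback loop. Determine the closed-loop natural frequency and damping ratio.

ω_n = 1.05 rad/s, ζ = 0.854

With unity feedback the closed-loop characteristic equation is s² + 1.8s + 0.383·2.9 = s² + 1.8s + 1.111 = 0.
Matching s² + 2ζω_n s + ω_n²: ω_n = √1.111 = 1.054 rad/s and 2ζω_n = 1.8, so ζ = 1.8/(2·1.054) = 0.854.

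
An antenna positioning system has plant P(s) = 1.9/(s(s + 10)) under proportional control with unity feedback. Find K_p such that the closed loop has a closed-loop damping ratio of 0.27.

K_p = 180

Closed-loop characteristic equation: s² + 10s + K_p·1.9 = 0.
So ω_n = √(1.9K_p) and 2ζω_n = 10, giving ζ = 10/(2√(1.9K_p)).
Setting ζ = 0.27: √(1.9K_p) = 10/(2·0.27) = 18.52, so K_p = 342.9/1.9 = 180.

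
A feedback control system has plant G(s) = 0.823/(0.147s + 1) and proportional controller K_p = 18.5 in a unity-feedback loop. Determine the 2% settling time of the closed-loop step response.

T_s ≈ 0.0362 s

Closed loop: T(s) = K_p·G/(1+K_p·G) = 15.23/(0.147s + 1 + 15.23), with pole at s = −(1 + 15.23)/0.147 = −110.4.
τ = 1/110.4 = 0.00906 s, so 2% settling time ≈ 4τ = 0.0362 s.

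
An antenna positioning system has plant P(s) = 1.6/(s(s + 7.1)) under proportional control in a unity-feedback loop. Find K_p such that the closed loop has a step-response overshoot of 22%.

From %OS = 100·exp(−πζ/√(1−ζ²)) = 22%, ζ = −ln(0.22)/√(π²+ln²(0.22)) = 0.4342.
Characteristic equation s² + 7.1s + 1.6K_p = 0 gives ζ = 7.1/(2√(1.6K_p)).
Setting ζ = 0.4342: √(1.6K_p) = 7.1/(2·0.4342) = 8.177, so K_p = 66.86/1.6 = 41.8.

K_p = 41.8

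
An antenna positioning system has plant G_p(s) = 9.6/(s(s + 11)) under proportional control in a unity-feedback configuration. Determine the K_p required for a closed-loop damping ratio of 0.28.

K_p = 40.2

Closed-loop characteristic equation: s² + 11s + K_p·9.6 = 0.
So ω_n = √(9.6K_p) and 2ζω_n = 11, giving ζ = 11/(2√(9.6K_p)).
Setting ζ = 0.28: √(9.6K_p) = 11/(2·0.28) = 19.64, so K_p = 385.8/9.6 = 40.2.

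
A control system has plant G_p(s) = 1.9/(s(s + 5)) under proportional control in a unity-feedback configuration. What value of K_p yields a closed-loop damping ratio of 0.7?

K_p = 6.71

Closed-loop characteristic equation: s² + 5s + K_p·1.9 = 0.
So ω_n = √(1.9K_p) and 2ζω_n = 5, giving ζ = 5/(2√(1.9K_p)).
Setting ζ = 0.7: √(1.9K_p) = 5/(2·0.7) = 3.571, so K_p = 12.76/1.9 = 6.71.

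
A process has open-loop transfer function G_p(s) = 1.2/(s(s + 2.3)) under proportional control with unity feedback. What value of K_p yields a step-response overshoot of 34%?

From %OS = 100·exp(−πζ/√(1−ζ²)) = 34%, ζ = −ln(0.34)/√(π²+ln²(0.34)) = 0.3248.
Characteristic equation s² + 2.3s + 1.2K_p = 0 gives ζ = 2.3/(2√(1.2K_p)).
Setting ζ = 0.3248: √(1.2K_p) = 2.3/(2·0.3248) = 3.541, so K_p = 12.54/1.2 = 10.4.

K_p = 10.4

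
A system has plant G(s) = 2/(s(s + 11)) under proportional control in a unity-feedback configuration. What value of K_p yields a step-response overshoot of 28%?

From %OS = 100·exp(−πζ/√(1−ζ²)) = 28%, ζ = −ln(0.28)/√(π²+ln²(0.28)) = 0.3755.
Characteristic equation s² + 11s + 2K_p = 0 gives ζ = 11/(2√(2K_p)).
Setting ζ = 0.3755: √(2K_p) = 11/(2·0.3755) = 14.65, so K_p = 214.5/2 = 107.

K_p = 107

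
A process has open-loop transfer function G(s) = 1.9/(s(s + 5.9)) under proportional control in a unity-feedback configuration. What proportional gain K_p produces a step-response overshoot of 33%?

From %OS = 100·exp(−πζ/√(1−ζ²)) = 33%, ζ = −ln(0.33)/√(π²+ln²(0.33)) = 0.3328.
Characteristic equation s² + 5.9s + 1.9K_p = 0 gives ζ = 5.9/(2√(1.9K_p)).
Setting ζ = 0.3328: √(1.9K_p) = 5.9/(2·0.3328) = 8.865, so K_p = 78.58/1.9 = 41.4.

K_p = 41.4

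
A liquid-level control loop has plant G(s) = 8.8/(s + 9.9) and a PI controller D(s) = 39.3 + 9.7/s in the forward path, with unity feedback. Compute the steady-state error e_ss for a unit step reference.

0

The open loop D(s)G(s) has a pole at the origin (type 1), so the static position error constant is infinite and e_ss = 1/(1+∞) = 0.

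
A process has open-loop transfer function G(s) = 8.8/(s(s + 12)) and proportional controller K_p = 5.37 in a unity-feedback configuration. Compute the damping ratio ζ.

ζ = 0.873

With unity feedback the closed-loop characteristic equation is s² + 12s + 5.37·8.8 = s² + 12s + 47.26 = 0.
Matching s² + 2ζω_n s + ω_n²: ω_n = √47.26 = 6.874 rad/s and 2ζω_n = 12, so ζ = 12/(2·6.874) = 0.873.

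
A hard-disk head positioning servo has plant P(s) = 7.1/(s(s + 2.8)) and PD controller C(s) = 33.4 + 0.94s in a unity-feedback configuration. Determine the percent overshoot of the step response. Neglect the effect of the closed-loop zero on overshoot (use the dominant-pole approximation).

Forward path: (33.4 + 0.94s)·7.1/(s(s+2.8)). The closed-loop characteristic equation is s² + (2.8 + 7.1·0.94)s + 7.1·33.4 = 0.
That is s² + 9.474s + 237.1 = 0, so ω_n = 15.4 rad/s and ζ = 9.474/(2·15.4) = 0.3076.
%OS = 100·exp(−πζ/√(1−ζ²)) = 36.2%.

36.2%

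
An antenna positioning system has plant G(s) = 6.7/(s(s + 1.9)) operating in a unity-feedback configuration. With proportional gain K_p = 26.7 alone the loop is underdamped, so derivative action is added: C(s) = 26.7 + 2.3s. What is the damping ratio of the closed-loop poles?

Forward path: (26.7 + 2.3s)·6.7/(s(s+1.9)). The closed-loop characteristic equation is s² + (1.9 + 6.7·2.3)s + 6.7·26.7 = 0.
That is s² + 17.31s + 178.9 = 0, so ω_n = 13.37 rad/s and ζ = 17.31/(2·13.37) = 0.6471.

ζ = 0.647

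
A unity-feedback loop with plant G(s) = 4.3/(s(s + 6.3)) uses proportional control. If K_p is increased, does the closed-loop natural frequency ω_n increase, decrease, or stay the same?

ω_n = √(4.3·K_p), which grows with K_p.

increase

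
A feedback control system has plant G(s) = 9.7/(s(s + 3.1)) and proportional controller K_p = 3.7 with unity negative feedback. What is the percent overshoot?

43.1%

The closed-loop denominator s² + 3.1s + 35.89 gives ω_n = √35.89 = 5.991 and ζ = 3.1/(2ω_n) = 0.2587.
%OS = 100·exp(−πζ/√(1−ζ²)) = 100·exp(−π·0.2587/√0.9331) = 43.1%.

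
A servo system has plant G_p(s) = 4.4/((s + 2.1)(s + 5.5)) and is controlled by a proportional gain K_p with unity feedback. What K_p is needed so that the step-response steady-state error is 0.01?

K_p = 260

The loop is type 0, so e_ss(step) = 1/(1 + K_pos) with K_pos = K_p·G_p(0).
G_p(0) = 0.381. Require 1/(1 + K_p·0.381) = 0.01, so 1 + 0.381·K_p = 100.
K_p = (100 − 1)/0.381 = 260.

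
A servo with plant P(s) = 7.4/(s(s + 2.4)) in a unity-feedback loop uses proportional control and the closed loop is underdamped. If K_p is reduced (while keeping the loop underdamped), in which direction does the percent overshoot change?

ζ = 2.4/(2√(7.4K_p)) rises as K_p falls; higher damping means less overshoot.

decrease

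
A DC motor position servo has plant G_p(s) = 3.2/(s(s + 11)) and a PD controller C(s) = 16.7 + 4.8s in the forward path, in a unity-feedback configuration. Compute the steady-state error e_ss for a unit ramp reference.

The loop has one pole at the origin (type 1). Velocity error constant K_v = lim_{s→0} s·C(s)G_p(s) = 16.7·3.2/11 = 4.858.
Steady-state error to a unit ramp: e_ss = 1/K_v = 0.206.

0.206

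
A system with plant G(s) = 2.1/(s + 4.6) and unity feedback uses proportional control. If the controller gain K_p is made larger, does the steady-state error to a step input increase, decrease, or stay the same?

e_ss = 1/(1 + K_p·G(0)); a larger K_p raises the denominator, so e_ss decreases.

decrease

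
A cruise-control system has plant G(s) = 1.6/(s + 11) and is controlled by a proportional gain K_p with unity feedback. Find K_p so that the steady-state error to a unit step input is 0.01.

Steady-state error for a unit step on this type-0 loop is 1/(1 + K_p·G(0)).
G(0) = 0.1455. Require 1/(1 + K_p·0.1455) = 0.01, so 1 + 0.1455·K_p = 100.
K_p = (100 − 1)/0.1455 = 681.

K_p = 681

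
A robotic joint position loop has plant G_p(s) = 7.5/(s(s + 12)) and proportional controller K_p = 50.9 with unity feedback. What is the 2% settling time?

T_s ≈ 0.667 s

Closed-loop characteristic equation: s² + 12s + 381.8 = 0, so ω_n = 19.54 rad/s and ζ = 12/(2·19.54) = 0.3071.
2% settling time T_s ≈ 4/(ζω_n) = 4/6 = 0.667 s.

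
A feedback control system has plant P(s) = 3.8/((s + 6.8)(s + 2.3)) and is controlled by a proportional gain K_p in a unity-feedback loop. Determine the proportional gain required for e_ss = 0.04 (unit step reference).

K_p = 98.8

For a type-0 loop with proportional control, e_ss = 1/(1 + K_p·P(0)).
P(0) = 0.243. Require 1/(1 + K_p·0.243) = 0.04, so 1 + 0.243·K_p = 25.
K_p = (25 − 1)/0.243 = 98.8.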